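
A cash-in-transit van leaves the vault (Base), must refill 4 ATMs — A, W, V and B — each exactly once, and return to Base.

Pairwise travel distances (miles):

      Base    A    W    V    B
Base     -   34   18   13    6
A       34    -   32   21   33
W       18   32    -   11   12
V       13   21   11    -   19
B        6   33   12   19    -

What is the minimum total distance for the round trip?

Shortest round trip = 84 miles.

There are 12 distinct closed tours to check (reversals are equivalent).
Base→A→W→V→B→Base: 34+32+11+19+6 = 102
Base→A→W→B→V→Base: 34+32+12+19+13 = 110
Base→A→V→W→B→Base: 34+21+11+12+6 = 84
Base→A→V→B→W→Base: 34+21+19+12+18 = 104
Base→A→B→W→V→Base: 34+33+12+11+13 = 103
Base→A→B→V→W→Base: 34+33+19+11+18 = 115
Base→W→A→V→B→Base: 18+32+21+19+6 = 96
Base→W→A→B→V→Base: 18+32+33+19+13 = 115
Base→W→V→A→B→Base: 18+11+21+33+6 = 89
Base→W→B→A→V→Base: 18+12+33+21+13 = 97
Base→V→A→W→B→Base: 13+21+32+12+6 = 84
Base→V→W→A→B→Base: 13+11+32+33+6 = 95
The minimum is 84.
One optimal route: Base → A → V → W → B → Base (or its reverse).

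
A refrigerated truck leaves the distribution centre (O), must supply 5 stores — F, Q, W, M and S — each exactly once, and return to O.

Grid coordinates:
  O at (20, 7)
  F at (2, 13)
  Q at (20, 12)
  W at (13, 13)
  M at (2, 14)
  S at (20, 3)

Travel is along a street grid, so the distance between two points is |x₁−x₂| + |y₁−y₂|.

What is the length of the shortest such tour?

O-F-Q-W-M-S-O: 24+19+8+12+29+4 = 96
O-F-Q-W-S-M-O: 24+19+8+17+29+25 = 122
O-F-Q-M-W-S-O: 24+19+20+12+17+4 = 96
O-F-Q-M-S-W-O: 24+19+20+29+17+13 = 122
O-F-Q-S-W-M-O: 24+19+9+17+12+25 = 106
O-F-Q-S-M-W-O: 24+19+9+29+12+13 = 106
O-F-W-Q-M-S-O: 24+11+8+20+29+4 = 96
O-F-W-Q-S-M-O: 24+11+8+9+29+25 = 106
O-F-W-M-Q-S-O: 24+11+12+20+9+4 = 80
O-F-W-M-S-Q-O: 24+11+12+29+9+5 = 90
O-F-W-S-Q-M-O: 24+11+17+9+20+25 = 106
O-F-W-S-M-Q-O: 24+11+17+29+20+5 = 106
O-F-M-Q-W-S-O: 24+1+20+8+17+4 = 74
O-F-M-Q-S-W-O: 24+1+20+9+17+13 = 84
… (46 more)
O-F-M-W-Q-S-O: 24+1+12+8+9+4 = 58  ← best
The minimum is 58.
One optimal route: O → F → M → W → Q → S → O (or its reverse).

Shortest round trip = 58.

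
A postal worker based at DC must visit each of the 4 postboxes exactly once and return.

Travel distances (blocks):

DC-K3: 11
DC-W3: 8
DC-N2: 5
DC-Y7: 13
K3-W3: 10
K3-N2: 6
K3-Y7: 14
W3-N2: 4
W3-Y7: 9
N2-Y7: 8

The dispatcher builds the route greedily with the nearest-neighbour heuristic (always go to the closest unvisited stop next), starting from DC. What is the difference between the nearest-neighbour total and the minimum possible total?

DC: N2=5, W3=8, K3=11, Y7=13 ⇒ N2
N2: W3=4, K3=6, Y7=8 ⇒ W3
W3: Y7=9, K3=10 ⇒ Y7
Y7: K3=14 ⇒ K3
NN route DC → N2 → W3 → Y7 → K3 → DC costs 43.
Optimal: DC → K3 → N2 → Y7 → W3 → DC costs 42 (by enumerating all 12 distinct tours).
Excess = 43 − 42 = 1.

1 blocks longer than the optimal tour.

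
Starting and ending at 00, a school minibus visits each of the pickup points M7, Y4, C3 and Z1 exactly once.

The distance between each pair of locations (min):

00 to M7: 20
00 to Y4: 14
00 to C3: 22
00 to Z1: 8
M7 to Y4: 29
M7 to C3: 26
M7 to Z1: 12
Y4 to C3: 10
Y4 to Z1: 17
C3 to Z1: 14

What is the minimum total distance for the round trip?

With 4 stops there are 4!/2 = 12 distinct round trips (a route and its reverse cost the same).
00-M7-Y4-C3-Z1-00: 20+29+10+14+8 = 81
00-M7-Y4-Z1-C3-00: 20+29+17+14+22 = 102
00-M7-C3-Y4-Z1-00: 20+26+10+17+8 = 81
00-M7-C3-Z1-Y4-00: 20+26+14+17+14 = 91
00-M7-Z1-Y4-C3-00: 20+12+17+10+22 = 81
00-M7-Z1-C3-Y4-00: 20+12+14+10+14 = 70
00-Y4-M7-C3-Z1-00: 14+29+26+14+8 = 91
00-Y4-M7-Z1-C3-00: 14+29+12+14+22 = 91
00-Y4-C3-M7-Z1-00: 14+10+26+12+8 = 70
00-Y4-Z1-M7-C3-00: 14+17+12+26+22 = 91
00-C3-M7-Y4-Z1-00: 22+26+29+17+8 = 102
00-C3-Y4-M7-Z1-00: 22+10+29+12+8 = 81
The minimum is 70.
One optimal route: 00 → M7 → Z1 → C3 → Y4 → 00 (or its reverse).

70 min — the shortest possible round trip.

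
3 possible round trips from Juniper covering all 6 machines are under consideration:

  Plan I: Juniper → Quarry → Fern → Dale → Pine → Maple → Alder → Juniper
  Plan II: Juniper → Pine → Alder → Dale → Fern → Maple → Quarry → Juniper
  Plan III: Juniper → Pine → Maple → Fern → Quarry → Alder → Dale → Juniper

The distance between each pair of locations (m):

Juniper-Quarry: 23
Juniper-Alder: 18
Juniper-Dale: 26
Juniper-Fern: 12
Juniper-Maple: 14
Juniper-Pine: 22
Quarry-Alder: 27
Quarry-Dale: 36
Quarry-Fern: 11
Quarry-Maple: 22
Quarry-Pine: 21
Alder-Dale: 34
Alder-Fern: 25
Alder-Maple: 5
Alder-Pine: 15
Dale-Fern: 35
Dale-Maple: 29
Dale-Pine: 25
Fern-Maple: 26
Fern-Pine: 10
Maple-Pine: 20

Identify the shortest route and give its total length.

137 m — Plan I is the shortest.

Plan I: 23 + 11 + 35 + 25 + 20 + 5 + 18 = 137
Plan II: 22 + 15 + 34 + 35 + 26 + 22 + 23 = 177
Plan III: 22 + 20 + 26 + 11 + 27 + 34 + 26 = 166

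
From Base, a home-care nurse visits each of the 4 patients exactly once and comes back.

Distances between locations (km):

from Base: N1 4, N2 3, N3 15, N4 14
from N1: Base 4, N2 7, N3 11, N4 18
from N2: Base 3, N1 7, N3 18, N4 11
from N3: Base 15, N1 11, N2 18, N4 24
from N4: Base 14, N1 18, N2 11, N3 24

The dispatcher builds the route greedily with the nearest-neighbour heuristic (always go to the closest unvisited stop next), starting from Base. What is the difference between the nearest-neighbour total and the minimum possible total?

The nearest-neighbour route is 6 km longer than optimal.

Base: N2=3, N1=4, N4=14, N3=15 ⇒ N2
N2: N1=7, N4=11, N3=18 ⇒ N1
N1: N3=11, N4=18 ⇒ N3
N3: N4=24 ⇒ N4
NN route Base → N2 → N1 → N3 → N4 → Base costs 59.
Optimal: Base → N1 → N3 → N4 → N2 → Base costs 53 (by enumerating all 12 distinct tours).
Excess = 59 − 53 = 6.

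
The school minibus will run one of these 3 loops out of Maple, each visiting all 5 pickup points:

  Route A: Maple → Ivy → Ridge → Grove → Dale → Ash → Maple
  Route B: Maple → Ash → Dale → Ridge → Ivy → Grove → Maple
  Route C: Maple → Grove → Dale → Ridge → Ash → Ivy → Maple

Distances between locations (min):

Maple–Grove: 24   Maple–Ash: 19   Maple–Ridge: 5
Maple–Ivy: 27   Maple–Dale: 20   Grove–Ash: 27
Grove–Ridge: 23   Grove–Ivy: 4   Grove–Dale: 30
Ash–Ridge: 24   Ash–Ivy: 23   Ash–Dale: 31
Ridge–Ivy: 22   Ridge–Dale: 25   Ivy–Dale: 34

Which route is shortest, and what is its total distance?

Route A: 27 + 22 + 23 + 30 + 31 + 19 = 152
Route B: 19 + 31 + 25 + 22 + 4 + 24 = 125
Route C: 24 + 30 + 25 + 24 + 23 + 27 = 153

Shortest is Route B, total 125 min.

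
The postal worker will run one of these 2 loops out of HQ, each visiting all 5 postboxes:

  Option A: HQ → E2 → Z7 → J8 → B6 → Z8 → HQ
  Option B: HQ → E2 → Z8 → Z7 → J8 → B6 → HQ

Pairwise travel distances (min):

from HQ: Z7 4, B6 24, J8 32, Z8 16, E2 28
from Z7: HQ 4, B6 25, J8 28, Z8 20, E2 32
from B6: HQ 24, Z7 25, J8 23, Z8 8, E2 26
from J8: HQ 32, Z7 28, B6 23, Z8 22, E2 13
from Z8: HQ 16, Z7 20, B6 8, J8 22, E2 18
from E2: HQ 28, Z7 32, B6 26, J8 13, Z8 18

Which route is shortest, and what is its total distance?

Option A: 28 + 32 + 28 + 23 + 8 + 16 = 135
Option B: 28 + 18 + 20 + 28 + 23 + 24 = 141

Shortest is Option A, total 135 min.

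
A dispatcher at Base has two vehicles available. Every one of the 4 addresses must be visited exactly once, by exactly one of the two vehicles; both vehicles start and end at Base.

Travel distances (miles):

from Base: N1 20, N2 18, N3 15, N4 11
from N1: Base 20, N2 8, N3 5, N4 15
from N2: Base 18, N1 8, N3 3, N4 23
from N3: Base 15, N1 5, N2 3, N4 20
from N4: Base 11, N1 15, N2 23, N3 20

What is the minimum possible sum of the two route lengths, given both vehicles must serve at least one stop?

Check every non-empty split of the stops between the two vehicles; for each half take its own optimal tour:
  {N1} + {N2, N3, N4}: 40 + 52 = 92
  {N2} + {N1, N3, N4}: 36 + 46 = 82
  {N1, N2} + {N3, N4}: 46 + 46 = 92
  {N3} + {N1, N2, N4}: 30 + 52 = 82
  {N1, N3} + {N2, N4}: 40 + 52 = 92
  {N2, N3} + {N1, N4}: 36 + 46 = 82
  … (7 splits in total)
  {N1, N2, N3} + {N4}: 46 + 22 = 68  ← best
Best: vehicle 1 Base → N1 → N2 → N3 → Base = 46; vehicle 2 Base → N4 → Base = 22; combined 68.

68 miles — the smallest possible combined total.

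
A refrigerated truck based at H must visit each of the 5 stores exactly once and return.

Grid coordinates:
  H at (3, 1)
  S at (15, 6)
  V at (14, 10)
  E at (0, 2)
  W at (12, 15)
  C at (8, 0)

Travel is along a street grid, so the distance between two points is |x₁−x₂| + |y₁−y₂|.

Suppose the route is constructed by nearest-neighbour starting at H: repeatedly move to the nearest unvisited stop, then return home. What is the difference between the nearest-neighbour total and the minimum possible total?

H: E=4, C=6, S=17, V=20, W=23 ⇒ E
E: C=10, S=19, V=22, W=25 ⇒ C
C: S=13, V=16, W=19 ⇒ S
S: V=5, W=12 ⇒ V
V: W=7 ⇒ W
NN route H → E → C → S → V → W → H costs 62.
Optimal: H → E → S → V → W → C → H costs 60 (by enumerating all 60 distinct tours).
Excess = 62 − 60 = 2.

Excess over optimum: 2.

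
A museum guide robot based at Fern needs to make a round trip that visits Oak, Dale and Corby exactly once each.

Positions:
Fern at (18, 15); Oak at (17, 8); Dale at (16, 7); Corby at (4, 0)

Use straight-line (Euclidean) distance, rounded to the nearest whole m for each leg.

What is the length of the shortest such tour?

43 m — the shortest possible round trip.

With 3 stops there are 3!/2 = 3 distinct round trips (a route and its reverse cost the same).
Fern - Oak - Dale - Corby - Fern: 7+1+14+21 = 43
Fern - Oak - Corby - Dale - Fern: 7+15+14+8 = 44
Fern - Dale - Oak - Corby - Fern: 8+1+15+21 = 45
The minimum is 43.
One optimal route: Fern → Oak → Dale → Corby → Fern (or its reverse).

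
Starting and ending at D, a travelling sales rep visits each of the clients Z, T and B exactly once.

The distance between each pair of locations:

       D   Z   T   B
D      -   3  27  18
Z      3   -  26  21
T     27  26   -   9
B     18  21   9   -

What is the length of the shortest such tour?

D→Z→T→B→D: 3+26+9+18 = 56
D→Z→B→T→D: 3+21+9+27 = 60
D→T→Z→B→D: 27+26+21+18 = 92
The minimum is 56.
One optimal route: D → Z → T → B → D (or its reverse).

Shortest round trip = 56.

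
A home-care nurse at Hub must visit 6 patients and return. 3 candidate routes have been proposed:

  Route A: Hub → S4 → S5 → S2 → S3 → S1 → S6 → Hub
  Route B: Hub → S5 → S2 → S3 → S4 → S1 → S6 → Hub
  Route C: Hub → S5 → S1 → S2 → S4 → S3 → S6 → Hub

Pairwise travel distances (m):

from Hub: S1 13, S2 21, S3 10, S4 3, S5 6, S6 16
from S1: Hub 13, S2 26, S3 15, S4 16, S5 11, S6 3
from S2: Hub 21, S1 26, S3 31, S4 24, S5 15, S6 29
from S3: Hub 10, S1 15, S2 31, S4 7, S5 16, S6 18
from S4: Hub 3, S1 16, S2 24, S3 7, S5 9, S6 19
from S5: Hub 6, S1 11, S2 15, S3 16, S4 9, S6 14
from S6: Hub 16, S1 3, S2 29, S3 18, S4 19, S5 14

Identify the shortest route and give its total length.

Route A: 3 + 9 + 15 + 31 + 15 + 3 + 16 = 92
Route B: 6 + 15 + 31 + 7 + 16 + 3 + 16 = 94
Route C: 6 + 11 + 26 + 24 + 7 + 18 + 16 = 108

Shortest is Route A, total 92 m.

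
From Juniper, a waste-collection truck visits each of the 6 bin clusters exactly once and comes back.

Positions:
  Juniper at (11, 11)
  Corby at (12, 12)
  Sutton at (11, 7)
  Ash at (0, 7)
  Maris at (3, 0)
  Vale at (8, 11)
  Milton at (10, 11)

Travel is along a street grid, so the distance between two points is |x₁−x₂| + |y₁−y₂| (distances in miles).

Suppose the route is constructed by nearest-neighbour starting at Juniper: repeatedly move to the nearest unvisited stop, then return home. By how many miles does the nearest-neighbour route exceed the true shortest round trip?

From Juniper: Milton=1, Corby=2, Vale=3, Sutton=4, Ash=15, Maris=19 → choose Milton (1).
From Milton: Vale=2, Corby=3, Sutton=5, Ash=14, Maris=18 → choose Vale (2).
From Vale: Corby=5, Sutton=7, Ash=12, Maris=16 → choose Corby (5).
From Corby: Sutton=6, Ash=17, Maris=21 → choose Sutton (6).
From Sutton: Ash=11, Maris=15 → choose Ash (11).
From Ash: Maris=10 → choose Maris (10).
NN route Juniper → Milton → Vale → Corby → Sutton → Ash → Maris → Juniper costs 54.
Optimal: Juniper → Corby → Sutton → Ash → Maris → Vale → Milton → Juniper costs 48 (by enumerating all 360 distinct tours).
Excess = 54 − 48 = 6.

6 miles longer than the optimal tour.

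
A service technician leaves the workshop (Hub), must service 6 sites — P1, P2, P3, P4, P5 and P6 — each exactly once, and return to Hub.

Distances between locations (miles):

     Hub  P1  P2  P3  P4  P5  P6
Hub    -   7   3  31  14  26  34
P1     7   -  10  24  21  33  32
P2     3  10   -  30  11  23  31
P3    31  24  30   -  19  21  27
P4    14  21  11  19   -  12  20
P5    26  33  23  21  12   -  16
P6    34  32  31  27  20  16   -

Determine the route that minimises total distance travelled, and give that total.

Minimum total distance: 100 miles.

With 6 stops there are 6!/2 = 360 distinct round trips (a route and its reverse cost the same).
Hub → P1 → P2 → P3 → P4 → P5 → P6 → Hub: 7+10+30+19+12+16+34 = 128
Hub → P1 → P2 → P3 → P4 → P6 → P5 → Hub: 7+10+30+19+20+16+26 = 128
Hub → P1 → P2 → P3 → P5 → P4 → P6 → Hub: 7+10+30+21+12+20+34 = 134
Hub → P1 → P2 → P3 → P5 → P6 → P4 → Hub: 7+10+30+21+16+20+14 = 118
Hub → P1 → P2 → P3 → P6 → P4 → P5 → Hub: 7+10+30+27+20+12+26 = 132
Hub → P1 → P2 → P3 → P6 → P5 → P4 → Hub: 7+10+30+27+16+12+14 = 116
Hub → P1 → P2 → P4 → P3 → P5 → P6 → Hub: 7+10+11+19+21+16+34 = 118
Hub → P1 → P2 → P4 → P3 → P6 → P5 → Hub: 7+10+11+19+27+16+26 = 116
… (352 more)
Hub → P1 → P3 → P6 → P5 → P4 → P2 → Hub: 7+24+27+16+12+11+3 = 100  ← best
The minimum is 100.
One optimal route: Hub → P1 → P3 → P6 → P5 → P4 → P2 → Hub (or its reverse).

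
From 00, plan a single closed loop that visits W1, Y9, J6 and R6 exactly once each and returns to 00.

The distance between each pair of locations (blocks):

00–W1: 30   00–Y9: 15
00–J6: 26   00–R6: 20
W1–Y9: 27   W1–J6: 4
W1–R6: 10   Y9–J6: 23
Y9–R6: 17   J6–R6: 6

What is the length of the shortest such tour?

There are 12 distinct closed tours to check (reversals are equivalent).
00-W1-Y9-J6-R6-00: 30+27+23+6+20 = 106
00-W1-Y9-R6-J6-00: 30+27+17+6+26 = 106
00-W1-J6-Y9-R6-00: 30+4+23+17+20 = 94
00-W1-J6-R6-Y9-00: 30+4+6+17+15 = 72
00-W1-R6-Y9-J6-00: 30+10+17+23+26 = 106
00-W1-R6-J6-Y9-00: 30+10+6+23+15 = 84
00-Y9-W1-J6-R6-00: 15+27+4+6+20 = 72
00-Y9-W1-R6-J6-00: 15+27+10+6+26 = 84
00-Y9-J6-W1-R6-00: 15+23+4+10+20 = 72
00-Y9-R6-W1-J6-00: 15+17+10+4+26 = 72
00-J6-W1-Y9-R6-00: 26+4+27+17+20 = 94
00-J6-Y9-W1-R6-00: 26+23+27+10+20 = 106
The minimum is 72.
One optimal route: 00 → W1 → J6 → R6 → Y9 → 00 (or its reverse).

72 blocks — the shortest possible round trip.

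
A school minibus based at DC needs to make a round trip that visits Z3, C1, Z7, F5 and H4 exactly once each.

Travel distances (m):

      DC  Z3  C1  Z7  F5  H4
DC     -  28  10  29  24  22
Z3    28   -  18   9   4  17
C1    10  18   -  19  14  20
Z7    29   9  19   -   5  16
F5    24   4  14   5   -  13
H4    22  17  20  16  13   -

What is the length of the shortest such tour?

Minimum total distance: 75 m.

With 5 stops there are 5!/2 = 60 distinct round trips (a route and its reverse cost the same).
DC - Z3 - C1 - Z7 - F5 - H4 - DC: 28+18+19+5+13+22 = 105
DC - Z3 - C1 - Z7 - H4 - F5 - DC: 28+18+19+16+13+24 = 118
DC - Z3 - C1 - F5 - Z7 - H4 - DC: 28+18+14+5+16+22 = 103
DC - Z3 - C1 - F5 - H4 - Z7 - DC: 28+18+14+13+16+29 = 118
DC - Z3 - C1 - H4 - Z7 - F5 - DC: 28+18+20+16+5+24 = 111
DC - Z3 - C1 - H4 - F5 - Z7 - DC: 28+18+20+13+5+29 = 113
DC - Z3 - Z7 - C1 - F5 - H4 - DC: 28+9+19+14+13+22 = 105
DC - Z3 - Z7 - C1 - H4 - F5 - DC: 28+9+19+20+13+24 = 113
DC - Z3 - Z7 - F5 - C1 - H4 - DC: 28+9+5+14+20+22 = 98
DC - Z3 - Z7 - F5 - H4 - C1 - DC: 28+9+5+13+20+10 = 85
DC - Z3 - Z7 - H4 - C1 - F5 - DC: 28+9+16+20+14+24 = 111
DC - Z3 - Z7 - H4 - F5 - C1 - DC: 28+9+16+13+14+10 = 90
DC - Z3 - F5 - C1 - Z7 - H4 - DC: 28+4+14+19+16+22 = 103
DC - Z3 - F5 - C1 - H4 - Z7 - DC: 28+4+14+20+16+29 = 111
… (46 more)
DC - C1 - Z3 - F5 - Z7 - H4 - DC: 10+18+4+5+16+22 = 75  ← best
The minimum is 75.
One optimal route: DC → C1 → Z3 → F5 → Z7 → H4 → DC (or its reverse).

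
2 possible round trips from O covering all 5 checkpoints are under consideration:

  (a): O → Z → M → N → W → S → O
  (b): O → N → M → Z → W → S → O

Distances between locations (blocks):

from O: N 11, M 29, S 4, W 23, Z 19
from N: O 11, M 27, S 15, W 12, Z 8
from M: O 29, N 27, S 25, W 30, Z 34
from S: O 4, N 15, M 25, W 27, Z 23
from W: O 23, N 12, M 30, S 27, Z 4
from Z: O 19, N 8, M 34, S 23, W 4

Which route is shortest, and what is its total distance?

(a): 19 + 34 + 27 + 12 + 27 + 4 = 123
(b): 11 + 27 + 34 + 4 + 27 + 4 = 107

107 blocks — (b) is the shortest.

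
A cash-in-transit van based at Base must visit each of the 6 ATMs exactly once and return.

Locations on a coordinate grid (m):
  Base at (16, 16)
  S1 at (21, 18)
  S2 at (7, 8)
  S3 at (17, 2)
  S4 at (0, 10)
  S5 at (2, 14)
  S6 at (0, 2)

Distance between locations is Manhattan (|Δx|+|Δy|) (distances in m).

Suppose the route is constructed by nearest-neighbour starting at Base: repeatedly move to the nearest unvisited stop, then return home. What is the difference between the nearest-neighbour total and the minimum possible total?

Base: S1=7, S3=15, S5=16, S2=17, S4=22, S6=30 ⇒ S1
S1: S3=20, S5=23, S2=24, S4=29, S6=37 ⇒ S3
S3: S2=16, S6=17, S4=25, S5=27 ⇒ S2
S2: S4=9, S5=11, S6=13 ⇒ S4
S4: S5=6, S6=8 ⇒ S5
S5: S6=14 ⇒ S6
NN route Base → S1 → S3 → S2 → S4 → S5 → S6 → Base costs 102.
Optimal: Base → S1 → S3 → S2 → S6 → S4 → S5 → Base costs 86 (by enumerating all 360 distinct tours).
Excess = 102 − 86 = 16.

The nearest-neighbour route is 16 m longer than optimal.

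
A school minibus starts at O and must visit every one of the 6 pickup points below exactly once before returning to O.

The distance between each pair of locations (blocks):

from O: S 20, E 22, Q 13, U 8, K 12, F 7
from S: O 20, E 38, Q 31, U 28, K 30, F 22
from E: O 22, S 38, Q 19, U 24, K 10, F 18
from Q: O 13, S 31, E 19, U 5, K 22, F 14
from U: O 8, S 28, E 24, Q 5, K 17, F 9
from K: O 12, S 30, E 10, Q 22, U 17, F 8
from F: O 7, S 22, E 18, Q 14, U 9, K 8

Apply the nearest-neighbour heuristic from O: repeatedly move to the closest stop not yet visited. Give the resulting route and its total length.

97 blocks along O → F → K → E → Q → U → S → O.

From O: distances to unvisited — F=7, U=8, K=12, Q=13, S=20, E=22. Nearest is F (7).
From F: distances to unvisited — K=8, U=9, Q=14, E=18, S=22. Nearest is K (8).
From K: distances to unvisited — E=10, U=17, Q=22, S=30. Nearest is E (10).
From E: distances to unvisited — Q=19, U=24, S=38. Nearest is Q (19).
From Q: distances to unvisited — U=5, S=31. Nearest is U (5).
From U: distances to unvisited — S=28. Nearest is S (28).
Return S→O: 20.
Total = 7 + 8 + 10 + 19 + 5 + 28 + 20 = 97.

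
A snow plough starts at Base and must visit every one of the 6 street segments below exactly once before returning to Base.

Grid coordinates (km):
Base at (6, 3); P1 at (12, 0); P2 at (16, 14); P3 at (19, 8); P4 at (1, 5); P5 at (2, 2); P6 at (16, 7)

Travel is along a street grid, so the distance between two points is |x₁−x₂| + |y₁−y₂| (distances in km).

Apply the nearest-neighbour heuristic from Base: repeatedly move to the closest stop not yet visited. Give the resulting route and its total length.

70 km along Base → P5 → P4 → P1 → P6 → P3 → P2 → Base.

Base → [P5:5 / P4:7 / P1:9 / P6:14 / P3:18 / P2:21] → P5 (5)
P5 → [P4:4 / P1:12 / P6:19 / P3:23 / P2:26] → P4 (4)
P4 → [P1:16 / P6:17 / P3:21 / P2:24] → P1 (16)
P1 → [P6:11 / P3:15 / P2:18] → P6 (11)
P6 → [P3:4 / P2:7] → P3 (4)
P3 → [P2:9] → P2 (9)
Return P2→Base: 21.
Total = 5 + 4 + 16 + 11 + 4 + 9 + 21 = 70.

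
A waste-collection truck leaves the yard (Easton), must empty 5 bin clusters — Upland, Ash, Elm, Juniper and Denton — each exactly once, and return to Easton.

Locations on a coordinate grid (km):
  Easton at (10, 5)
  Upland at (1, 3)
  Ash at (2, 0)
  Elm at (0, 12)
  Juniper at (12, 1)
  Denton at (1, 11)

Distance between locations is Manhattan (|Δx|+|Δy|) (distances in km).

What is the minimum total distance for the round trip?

Minimum total distance: 48 km.

With 5 stops there are 5!/2 = 60 distinct round trips (a route and its reverse cost the same).
Easton→Upland→Ash→Elm→Juniper→Denton→Easton: 11+4+14+23+21+15 = 88
Easton→Upland→Ash→Elm→Denton→Juniper→Easton: 11+4+14+2+21+6 = 58
Easton→Upland→Ash→Juniper→Elm→Denton→Easton: 11+4+11+23+2+15 = 66
Easton→Upland→Ash→Juniper→Denton→Elm→Easton: 11+4+11+21+2+17 = 66
Easton→Upland→Ash→Denton→Elm→Juniper→Easton: 11+4+12+2+23+6 = 58
Easton→Upland→Ash→Denton→Juniper→Elm→Easton: 11+4+12+21+23+17 = 88
Easton→Upland→Elm→Ash→Juniper→Denton→Easton: 11+10+14+11+21+15 = 82
Easton→Upland→Elm→Ash→Denton→Juniper→Easton: 11+10+14+12+21+6 = 74
Easton→Upland→Elm→Juniper→Ash→Denton→Easton: 11+10+23+11+12+15 = 82
Easton→Upland→Elm→Juniper→Denton→Ash→Easton: 11+10+23+21+12+13 = 90
Easton→Upland→Elm→Denton→Ash→Juniper→Easton: 11+10+2+12+11+6 = 52
Easton→Upland→Elm→Denton→Juniper→Ash→Easton: 11+10+2+21+11+13 = 68
Easton→Upland→Juniper→Ash→Elm→Denton→Easton: 11+13+11+14+2+15 = 66
Easton→Upland→Juniper→Ash→Denton→Elm→Easton: 11+13+11+12+2+17 = 66
… (46 more)
Easton→Elm→Denton→Upland→Ash→Juniper→Easton: 17+2+8+4+11+6 = 48  ← best
The minimum is 48.
One optimal route: Easton → Elm → Denton → Upland → Ash → Juniper → Easton (or its reverse).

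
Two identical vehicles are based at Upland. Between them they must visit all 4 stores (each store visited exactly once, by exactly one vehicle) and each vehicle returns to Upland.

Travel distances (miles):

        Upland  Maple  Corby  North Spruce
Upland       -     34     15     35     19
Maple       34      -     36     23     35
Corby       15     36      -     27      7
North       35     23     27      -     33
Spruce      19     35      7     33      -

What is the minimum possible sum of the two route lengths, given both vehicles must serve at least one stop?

Minimum combined distance: 133 miles.

Try each way of splitting the stops between the two vehicles (each non-empty) and, for each split, find the best tour for each vehicle:
  {Maple} + {Corby, North, Spruce}: 68 + 88 = 156
  {Corby} + {Maple, North, Spruce}: 30 + 109 = 139
  {Maple, Corby} + {North, Spruce}: 85 + 87 = 172
  {North} + {Maple, Corby, Spruce}: 70 + 91 = 161
  {Maple, North} + {Corby, Spruce}: 92 + 41 = 133
  {Corby, North} + {Maple, Spruce}: 77 + 88 = 165
  … (7 splits in total)
Best: vehicle 1 Upland → Maple → North → Upland = 92; vehicle 2 Upland → Corby → Spruce → Upland = 41; combined 133.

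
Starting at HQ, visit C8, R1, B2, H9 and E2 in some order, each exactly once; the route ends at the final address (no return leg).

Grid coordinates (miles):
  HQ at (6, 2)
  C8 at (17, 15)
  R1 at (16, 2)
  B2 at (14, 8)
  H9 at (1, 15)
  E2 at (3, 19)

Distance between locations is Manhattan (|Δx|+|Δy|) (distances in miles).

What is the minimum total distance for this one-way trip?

Minimum one-way distance = 50 miles.

There are 5! = 120 possible orderings.
HQ - C8 - R1 - B2 - H9 - E2: 24+14+8+20+6 = 72
HQ - C8 - R1 - B2 - E2 - H9: 24+14+8+22+6 = 74
HQ - C8 - R1 - H9 - B2 - E2: 24+14+28+20+22 = 108
HQ - C8 - R1 - H9 - E2 - B2: 24+14+28+6+22 = 94
HQ - C8 - R1 - E2 - B2 - H9: 24+14+30+22+20 = 110
HQ - C8 - R1 - E2 - H9 - B2: 24+14+30+6+20 = 94
HQ - C8 - B2 - R1 - H9 - E2: 24+10+8+28+6 = 76
HQ - C8 - B2 - R1 - E2 - H9: 24+10+8+30+6 = 78
HQ - C8 - B2 - H9 - R1 - E2: 24+10+20+28+30 = 112
HQ - C8 - B2 - H9 - E2 - R1: 24+10+20+6+30 = 90
HQ - C8 - B2 - E2 - R1 - H9: 24+10+22+30+28 = 114
HQ - C8 - B2 - E2 - H9 - R1: 24+10+22+6+28 = 90
HQ - C8 - H9 - R1 - B2 - E2: 24+16+28+8+22 = 98
HQ - C8 - H9 - R1 - E2 - B2: 24+16+28+30+22 = 120
… (106 more)
HQ - R1 - B2 - C8 - H9 - E2: 10+8+10+16+6 = 50  ← best
The minimum is 50.
One shortest path: HQ → R1 → B2 → C8 → H9 → E2.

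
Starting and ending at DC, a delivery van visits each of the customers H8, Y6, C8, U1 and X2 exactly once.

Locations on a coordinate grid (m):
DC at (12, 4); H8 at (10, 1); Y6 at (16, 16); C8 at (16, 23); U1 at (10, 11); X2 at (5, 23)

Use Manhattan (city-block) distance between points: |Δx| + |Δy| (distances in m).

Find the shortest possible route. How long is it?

66 m — the shortest possible round trip.

There are 60 distinct closed tours to check (reversals are equivalent).
DC-H8-Y6-C8-U1-X2-DC: 5+21+7+18+17+26 = 94
DC-H8-Y6-C8-X2-U1-DC: 5+21+7+11+17+9 = 70
DC-H8-Y6-U1-C8-X2-DC: 5+21+11+18+11+26 = 92
DC-H8-Y6-U1-X2-C8-DC: 5+21+11+17+11+23 = 88
DC-H8-Y6-X2-C8-U1-DC: 5+21+18+11+18+9 = 82
DC-H8-Y6-X2-U1-C8-DC: 5+21+18+17+18+23 = 102
DC-H8-C8-Y6-U1-X2-DC: 5+28+7+11+17+26 = 94
DC-H8-C8-Y6-X2-U1-DC: 5+28+7+18+17+9 = 84
DC-H8-C8-U1-Y6-X2-DC: 5+28+18+11+18+26 = 106
DC-H8-C8-U1-X2-Y6-DC: 5+28+18+17+18+16 = 102
DC-H8-C8-X2-Y6-U1-DC: 5+28+11+18+11+9 = 82
DC-H8-C8-X2-U1-Y6-DC: 5+28+11+17+11+16 = 88
DC-H8-U1-Y6-C8-X2-DC: 5+10+11+7+11+26 = 70
DC-H8-U1-Y6-X2-C8-DC: 5+10+11+18+11+23 = 78
… (46 more)
DC-H8-U1-X2-C8-Y6-DC: 5+10+17+11+7+16 = 66  ← best
The minimum is 66.
One optimal route: DC → H8 → U1 → X2 → C8 → Y6 → DC (or its reverse).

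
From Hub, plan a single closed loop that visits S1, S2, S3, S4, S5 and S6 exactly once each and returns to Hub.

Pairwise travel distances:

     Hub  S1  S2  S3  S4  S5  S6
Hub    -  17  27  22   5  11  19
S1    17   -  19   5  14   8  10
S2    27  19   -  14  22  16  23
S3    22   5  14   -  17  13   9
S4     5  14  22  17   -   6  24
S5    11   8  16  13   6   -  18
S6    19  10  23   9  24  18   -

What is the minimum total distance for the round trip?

75 — the shortest possible round trip.

Hub-S1-S2-S3-S4-S5-S6-Hub: 17+19+14+17+6+18+19 = 110
Hub-S1-S2-S3-S4-S6-S5-Hub: 17+19+14+17+24+18+11 = 120
Hub-S1-S2-S3-S5-S4-S6-Hub: 17+19+14+13+6+24+19 = 112
Hub-S1-S2-S3-S5-S6-S4-Hub: 17+19+14+13+18+24+5 = 110
Hub-S1-S2-S3-S6-S4-S5-Hub: 17+19+14+9+24+6+11 = 100
Hub-S1-S2-S3-S6-S5-S4-Hub: 17+19+14+9+18+6+5 = 88
Hub-S1-S2-S4-S3-S5-S6-Hub: 17+19+22+17+13+18+19 = 125
Hub-S1-S2-S4-S3-S6-S5-Hub: 17+19+22+17+9+18+11 = 113
… (352 more)
Hub-S4-S5-S2-S3-S1-S6-Hub: 5+6+16+14+5+10+19 = 75  ← best
The minimum is 75.
One optimal route: Hub → S4 → S5 → S2 → S3 → S1 → S6 → Hub (or its reverse).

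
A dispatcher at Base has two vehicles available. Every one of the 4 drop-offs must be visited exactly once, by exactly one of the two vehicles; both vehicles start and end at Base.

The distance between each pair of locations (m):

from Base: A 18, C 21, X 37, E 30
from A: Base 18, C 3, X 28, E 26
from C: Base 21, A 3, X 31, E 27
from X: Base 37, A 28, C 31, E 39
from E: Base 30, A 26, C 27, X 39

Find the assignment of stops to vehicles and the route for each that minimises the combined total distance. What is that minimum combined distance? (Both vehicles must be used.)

Check every non-empty split of the stops between the two vehicles; for each half take its own optimal tour:
  {A} + {C, X, E}: 36 + 121 = 157
  {C} + {A, X, E}: 42 + 115 = 157
  {A, C} + {X, E}: 42 + 106 = 148
  {X} + {A, C, E}: 74 + 78 = 152
  {A, X} + {C, E}: 83 + 78 = 161
  {C, X} + {A, E}: 89 + 74 = 163
  … (7 splits in total)
Best: vehicle 1 Base → A → C → Base = 42; vehicle 2 Base → X → E → Base = 106; combined 148.

148 m — the smallest possible combined total.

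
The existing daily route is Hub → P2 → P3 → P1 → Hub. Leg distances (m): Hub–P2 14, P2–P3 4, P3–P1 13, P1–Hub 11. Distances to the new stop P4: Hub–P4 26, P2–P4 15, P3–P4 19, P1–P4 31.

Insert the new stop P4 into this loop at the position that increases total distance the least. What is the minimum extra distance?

Insertion cost between consecutive stops i–j is d(i,P4) + d(P4,j) − d(i,j):
  between Hub and P2: 26 + 15 − 14 = 27
  between P2 and P3: 15 + 19 − 4 = 30
  between P3 and P1: 19 + 31 − 13 = 37
  between P1 and Hub: 31 + 26 − 11 = 46
Cheapest insertion is between Hub and P2, adding 27.
New total = 42 + 27 = 69.

+27 m — insert P4 between Hub and P2.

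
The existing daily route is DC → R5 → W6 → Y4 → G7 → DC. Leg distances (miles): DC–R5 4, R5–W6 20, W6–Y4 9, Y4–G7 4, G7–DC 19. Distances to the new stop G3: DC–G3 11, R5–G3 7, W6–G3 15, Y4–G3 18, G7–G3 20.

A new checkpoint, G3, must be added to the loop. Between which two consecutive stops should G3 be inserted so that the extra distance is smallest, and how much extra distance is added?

Insertion cost between consecutive stops i–j is d(i,G3) + d(G3,j) − d(i,j):
  between DC and R5: 11 + 7 − 4 = 14
  between R5 and W6: 7 + 15 − 20 = 2
  between W6 and Y4: 15 + 18 − 9 = 24
  between Y4 and G7: 18 + 20 − 4 = 34
  between G7 and DC: 20 + 11 − 19 = 12
Cheapest insertion is between R5 and W6, adding 2.
New total = 56 + 2 = 58.

Adding 2 miles by placing G3 on the R5–W6 leg.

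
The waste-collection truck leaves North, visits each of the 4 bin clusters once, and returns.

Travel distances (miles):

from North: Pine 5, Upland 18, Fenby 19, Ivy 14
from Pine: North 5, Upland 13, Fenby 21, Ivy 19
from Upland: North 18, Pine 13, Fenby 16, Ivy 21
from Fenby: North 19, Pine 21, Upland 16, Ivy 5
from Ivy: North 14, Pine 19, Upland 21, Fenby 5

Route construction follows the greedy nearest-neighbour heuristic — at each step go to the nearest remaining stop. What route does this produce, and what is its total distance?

Nearest-neighbour total = 53 miles; route North → Pine → Upland → Fenby → Ivy → North.

At North the remaining stops are Pine 5, Ivy 14, Upland 18, Fenby 19; go to Pine.
At Pine the remaining stops are Upland 13, Ivy 19, Fenby 21; go to Upland.
At Upland the remaining stops are Fenby 16, Ivy 21; go to Fenby.
At Fenby the remaining stops are Ivy 5; go to Ivy.
Return Ivy→North: 14.
Total = 5 + 13 + 16 + 5 + 14 = 53.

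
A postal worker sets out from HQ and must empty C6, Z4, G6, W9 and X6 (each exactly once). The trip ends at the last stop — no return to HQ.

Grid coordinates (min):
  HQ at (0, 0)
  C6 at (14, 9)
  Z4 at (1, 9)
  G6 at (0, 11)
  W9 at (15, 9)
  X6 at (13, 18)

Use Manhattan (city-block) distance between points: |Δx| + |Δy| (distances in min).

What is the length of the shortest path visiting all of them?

There are 5! = 120 possible orderings.
HQ→C6→Z4→G6→W9→X6: 23+13+3+17+11 = 67
HQ→C6→Z4→G6→X6→W9: 23+13+3+20+11 = 70
HQ→C6→Z4→W9→G6→X6: 23+13+14+17+20 = 87
HQ→C6→Z4→W9→X6→G6: 23+13+14+11+20 = 81
HQ→C6→Z4→X6→G6→W9: 23+13+21+20+17 = 94
HQ→C6→Z4→X6→W9→G6: 23+13+21+11+17 = 85
HQ→C6→G6→Z4→W9→X6: 23+16+3+14+11 = 67
HQ→C6→G6→Z4→X6→W9: 23+16+3+21+11 = 74
HQ→C6→G6→W9→Z4→X6: 23+16+17+14+21 = 91
HQ→C6→G6→W9→X6→Z4: 23+16+17+11+21 = 88
HQ→C6→G6→X6→Z4→W9: 23+16+20+21+14 = 94
HQ→C6→G6→X6→W9→Z4: 23+16+20+11+14 = 84
HQ→C6→W9→Z4→G6→X6: 23+1+14+3+20 = 61
HQ→C6→W9→Z4→X6→G6: 23+1+14+21+20 = 79
… (106 more)
HQ→G6→Z4→C6→W9→X6: 11+3+13+1+11 = 39  ← best
The minimum is 39.
One shortest path: HQ → G6 → Z4 → C6 → W9 → X6.

Minimum one-way distance = 39 min.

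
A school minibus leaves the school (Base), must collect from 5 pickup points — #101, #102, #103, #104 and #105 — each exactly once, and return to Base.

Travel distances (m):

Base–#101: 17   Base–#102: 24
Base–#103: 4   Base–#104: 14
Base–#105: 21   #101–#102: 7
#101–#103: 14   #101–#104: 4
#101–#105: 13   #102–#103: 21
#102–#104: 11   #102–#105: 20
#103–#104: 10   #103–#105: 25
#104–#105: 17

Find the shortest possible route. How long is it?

With 5 stops there are 5!/2 = 60 distinct round trips (a route and its reverse cost the same).
Base→#101→#102→#103→#104→#105→Base: 17+7+21+10+17+21 = 93
Base→#101→#102→#103→#105→#104→Base: 17+7+21+25+17+14 = 101
Base→#101→#102→#104→#103→#105→Base: 17+7+11+10+25+21 = 91
Base→#101→#102→#104→#105→#103→Base: 17+7+11+17+25+4 = 81
Base→#101→#102→#105→#103→#104→Base: 17+7+20+25+10+14 = 93
Base→#101→#102→#105→#104→#103→Base: 17+7+20+17+10+4 = 75
Base→#101→#103→#102→#104→#105→Base: 17+14+21+11+17+21 = 101
Base→#101→#103→#102→#105→#104→Base: 17+14+21+20+17+14 = 103
Base→#101→#103→#104→#102→#105→Base: 17+14+10+11+20+21 = 93
Base→#101→#103→#104→#105→#102→Base: 17+14+10+17+20+24 = 102
Base→#101→#103→#105→#102→#104→Base: 17+14+25+20+11+14 = 101
Base→#101→#103→#105→#104→#102→Base: 17+14+25+17+11+24 = 108
Base→#101→#104→#102→#103→#105→Base: 17+4+11+21+25+21 = 99
Base→#101→#104→#102→#105→#103→Base: 17+4+11+20+25+4 = 81
… (46 more)
Base→#103→#104→#101→#102→#105→Base: 4+10+4+7+20+21 = 66  ← best
The minimum is 66.
One optimal route: Base → #103 → #104 → #101 → #102 → #105 → Base (or its reverse).

66 m — the shortest possible round trip.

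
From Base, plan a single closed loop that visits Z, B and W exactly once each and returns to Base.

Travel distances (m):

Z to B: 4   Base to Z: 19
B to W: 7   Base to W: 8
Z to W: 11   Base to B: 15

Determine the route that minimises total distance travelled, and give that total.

With 3 stops there are 3!/2 = 3 distinct round trips (a route and its reverse cost the same).
Base-Z-B-W-Base: 19+4+7+8 = 38
Base-Z-W-B-Base: 19+11+7+15 = 52
Base-B-Z-W-Base: 15+4+11+8 = 38
The minimum is 38.
One optimal route: Base → Z → B → W → Base (or its reverse).

Shortest round trip = 38 m.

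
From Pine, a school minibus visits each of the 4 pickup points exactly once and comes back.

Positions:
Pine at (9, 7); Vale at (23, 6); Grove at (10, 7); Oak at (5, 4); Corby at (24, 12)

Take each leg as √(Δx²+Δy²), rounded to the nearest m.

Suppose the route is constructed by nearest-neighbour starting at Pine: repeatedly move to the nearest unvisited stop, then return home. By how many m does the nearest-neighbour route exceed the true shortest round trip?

Pine: Grove=1, Oak=5, Vale=14, Corby=16 ⇒ Grove
Grove: Oak=6, Vale=13, Corby=15 ⇒ Oak
Oak: Vale=18, Corby=21 ⇒ Vale
Vale: Corby=6 ⇒ Corby
NN route Pine → Grove → Oak → Vale → Corby → Pine costs 47.
Optimal: Pine → Grove → Corby → Vale → Oak → Pine costs 45 (by enumerating all 12 distinct tours).
Excess = 47 − 45 = 2.

2 m longer than the optimal tour.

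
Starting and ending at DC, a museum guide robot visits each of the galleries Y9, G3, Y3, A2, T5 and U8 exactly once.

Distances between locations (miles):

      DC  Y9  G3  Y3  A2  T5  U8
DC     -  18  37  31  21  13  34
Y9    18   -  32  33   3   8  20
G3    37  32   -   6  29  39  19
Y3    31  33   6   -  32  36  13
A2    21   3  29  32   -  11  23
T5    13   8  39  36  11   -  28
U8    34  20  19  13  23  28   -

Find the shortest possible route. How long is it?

With 6 stops there are 6!/2 = 360 distinct round trips (a route and its reverse cost the same).
DC - Y9 - G3 - Y3 - A2 - T5 - U8 - DC: 18+32+6+32+11+28+34 = 161
DC - Y9 - G3 - Y3 - A2 - U8 - T5 - DC: 18+32+6+32+23+28+13 = 152
DC - Y9 - G3 - Y3 - T5 - A2 - U8 - DC: 18+32+6+36+11+23+34 = 160
DC - Y9 - G3 - Y3 - T5 - U8 - A2 - DC: 18+32+6+36+28+23+21 = 164
DC - Y9 - G3 - Y3 - U8 - A2 - T5 - DC: 18+32+6+13+23+11+13 = 116
DC - Y9 - G3 - Y3 - U8 - T5 - A2 - DC: 18+32+6+13+28+11+21 = 129
DC - Y9 - G3 - A2 - Y3 - T5 - U8 - DC: 18+32+29+32+36+28+34 = 209
DC - Y9 - G3 - A2 - Y3 - U8 - T5 - DC: 18+32+29+32+13+28+13 = 165
… (352 more)
DC - G3 - Y3 - U8 - Y9 - A2 - T5 - DC: 37+6+13+20+3+11+13 = 103  ← best
The minimum is 103.
One optimal route: DC → G3 → Y3 → U8 → Y9 → A2 → T5 → DC (or its reverse).

103 miles — the shortest possible round trip.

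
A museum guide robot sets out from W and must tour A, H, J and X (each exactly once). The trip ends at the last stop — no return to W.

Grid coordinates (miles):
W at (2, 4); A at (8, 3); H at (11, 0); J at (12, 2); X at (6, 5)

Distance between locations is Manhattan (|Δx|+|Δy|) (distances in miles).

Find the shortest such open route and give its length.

Minimum one-way distance = 17 miles.

There are 4! = 24 possible orderings.
W → A → H → J → X: 7+6+3+9 = 25
W → A → H → X → J: 7+6+10+9 = 32
W → A → J → H → X: 7+5+3+10 = 25
W → A → J → X → H: 7+5+9+10 = 31
W → A → X → H → J: 7+4+10+3 = 24
W → A → X → J → H: 7+4+9+3 = 23
W → H → A → J → X: 13+6+5+9 = 33
W → H → A → X → J: 13+6+4+9 = 32
W → H → J → A → X: 13+3+5+4 = 25
W → H → J → X → A: 13+3+9+4 = 29
W → H → X → A → J: 13+10+4+5 = 32
W → H → X → J → A: 13+10+9+5 = 37
W → J → A → H → X: 12+5+6+10 = 33
W → J → A → X → H: 12+5+4+10 = 31
… (10 more)
W → X → A → J → H: 5+4+5+3 = 17  ← best
The minimum is 17.
One shortest path: W → X → A → J → H.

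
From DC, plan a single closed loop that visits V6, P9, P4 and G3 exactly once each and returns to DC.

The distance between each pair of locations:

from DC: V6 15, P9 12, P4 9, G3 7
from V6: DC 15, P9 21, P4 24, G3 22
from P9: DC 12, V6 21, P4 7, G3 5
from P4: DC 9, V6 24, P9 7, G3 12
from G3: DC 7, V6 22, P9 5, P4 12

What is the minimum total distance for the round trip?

With 4 stops there are 4!/2 = 12 distinct round trips (a route and its reverse cost the same).
DC-V6-P9-P4-G3-DC: 15+21+7+12+7 = 62
DC-V6-P9-G3-P4-DC: 15+21+5+12+9 = 62
DC-V6-P4-P9-G3-DC: 15+24+7+5+7 = 58
DC-V6-P4-G3-P9-DC: 15+24+12+5+12 = 68
DC-V6-G3-P9-P4-DC: 15+22+5+7+9 = 58
DC-V6-G3-P4-P9-DC: 15+22+12+7+12 = 68
DC-P9-V6-P4-G3-DC: 12+21+24+12+7 = 76
DC-P9-V6-G3-P4-DC: 12+21+22+12+9 = 76
DC-P9-P4-V6-G3-DC: 12+7+24+22+7 = 72
DC-P9-G3-V6-P4-DC: 12+5+22+24+9 = 72
DC-P4-V6-P9-G3-DC: 9+24+21+5+7 = 66
DC-P4-P9-V6-G3-DC: 9+7+21+22+7 = 66
The minimum is 58.
One optimal route: DC → V6 → P4 → P9 → G3 → DC (or its reverse).

Shortest round trip = 58.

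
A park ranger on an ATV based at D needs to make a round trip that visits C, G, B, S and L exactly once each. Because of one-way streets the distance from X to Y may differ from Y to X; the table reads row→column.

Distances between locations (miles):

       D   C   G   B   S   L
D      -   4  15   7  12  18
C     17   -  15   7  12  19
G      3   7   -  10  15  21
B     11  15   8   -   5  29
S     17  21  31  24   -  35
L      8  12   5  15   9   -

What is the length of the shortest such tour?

Shortest round trip = 59 miles.

D→C→G→B→S→L→D: 4+15+10+5+35+8 = 77
D→C→G→B→L→S→D: 4+15+10+29+9+17 = 84
D→C→G→S→B→L→D: 4+15+15+24+29+8 = 95
D→C→G→S→L→B→D: 4+15+15+35+15+11 = 95
D→C→G→L→B→S→D: 4+15+21+15+5+17 = 77
D→C→G→L→S→B→D: 4+15+21+9+24+11 = 84
D→C→B→G→S→L→D: 4+7+8+15+35+8 = 77
D→C→B→G→L→S→D: 4+7+8+21+9+17 = 66
D→C→B→S→G→L→D: 4+7+5+31+21+8 = 76
D→C→B→S→L→G→D: 4+7+5+35+5+3 = 59
D→C→B→L→G→S→D: 4+7+29+5+15+17 = 77
D→C→B→L→S→G→D: 4+7+29+9+31+3 = 83
D→C→S→G→B→L→D: 4+12+31+10+29+8 = 94
D→C→S→G→L→B→D: 4+12+31+21+15+11 = 94
… (106 more)
The minimum is 59.
One optimal route: D → C → B → S → L → G → D.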